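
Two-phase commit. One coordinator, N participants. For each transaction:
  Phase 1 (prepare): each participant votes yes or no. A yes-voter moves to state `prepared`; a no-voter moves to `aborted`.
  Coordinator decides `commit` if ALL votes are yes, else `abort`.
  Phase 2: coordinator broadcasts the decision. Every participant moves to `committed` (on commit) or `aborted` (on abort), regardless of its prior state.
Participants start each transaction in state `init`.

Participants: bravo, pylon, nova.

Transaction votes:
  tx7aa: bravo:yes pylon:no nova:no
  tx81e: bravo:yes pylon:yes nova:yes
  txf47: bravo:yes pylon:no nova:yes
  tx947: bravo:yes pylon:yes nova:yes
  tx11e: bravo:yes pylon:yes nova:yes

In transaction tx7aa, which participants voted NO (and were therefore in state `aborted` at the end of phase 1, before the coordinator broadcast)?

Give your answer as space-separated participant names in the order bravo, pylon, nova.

Txn tx7aa phase 1: bravo yes -> prepared; pylon no -> aborted; nova no -> aborted

Answer: pylon nova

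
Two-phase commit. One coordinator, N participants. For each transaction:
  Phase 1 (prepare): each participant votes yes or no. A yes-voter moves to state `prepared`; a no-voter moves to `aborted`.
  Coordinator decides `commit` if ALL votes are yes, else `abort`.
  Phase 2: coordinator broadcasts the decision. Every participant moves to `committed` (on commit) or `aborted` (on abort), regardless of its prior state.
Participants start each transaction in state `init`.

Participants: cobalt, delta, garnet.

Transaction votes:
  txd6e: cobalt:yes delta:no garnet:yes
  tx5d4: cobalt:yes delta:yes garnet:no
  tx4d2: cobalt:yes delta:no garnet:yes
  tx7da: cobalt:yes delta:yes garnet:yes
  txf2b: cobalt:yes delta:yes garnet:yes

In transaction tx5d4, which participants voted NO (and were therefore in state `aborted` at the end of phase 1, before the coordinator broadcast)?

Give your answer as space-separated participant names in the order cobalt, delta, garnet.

Txn tx5d4 phase 1: cobalt yes -> prepared; delta yes -> prepared; garnet no -> aborted

Answer: garnet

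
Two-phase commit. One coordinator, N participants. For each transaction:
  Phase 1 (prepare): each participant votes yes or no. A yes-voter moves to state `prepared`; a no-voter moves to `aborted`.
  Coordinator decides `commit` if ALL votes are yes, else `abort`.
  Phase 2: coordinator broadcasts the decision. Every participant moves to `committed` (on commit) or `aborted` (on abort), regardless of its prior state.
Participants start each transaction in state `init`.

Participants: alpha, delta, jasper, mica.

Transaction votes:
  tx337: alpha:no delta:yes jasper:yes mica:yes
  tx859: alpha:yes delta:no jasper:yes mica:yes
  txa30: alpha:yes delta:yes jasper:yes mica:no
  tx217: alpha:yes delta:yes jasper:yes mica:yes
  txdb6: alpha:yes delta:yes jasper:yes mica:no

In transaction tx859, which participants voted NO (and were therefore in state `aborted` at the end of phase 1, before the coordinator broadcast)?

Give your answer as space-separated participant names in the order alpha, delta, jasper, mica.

Answer: delta

Derivation:
Txn tx859 phase 1: alpha yes -> prepared; delta no -> aborted; jasper yes -> prepared; mica yes -> prepared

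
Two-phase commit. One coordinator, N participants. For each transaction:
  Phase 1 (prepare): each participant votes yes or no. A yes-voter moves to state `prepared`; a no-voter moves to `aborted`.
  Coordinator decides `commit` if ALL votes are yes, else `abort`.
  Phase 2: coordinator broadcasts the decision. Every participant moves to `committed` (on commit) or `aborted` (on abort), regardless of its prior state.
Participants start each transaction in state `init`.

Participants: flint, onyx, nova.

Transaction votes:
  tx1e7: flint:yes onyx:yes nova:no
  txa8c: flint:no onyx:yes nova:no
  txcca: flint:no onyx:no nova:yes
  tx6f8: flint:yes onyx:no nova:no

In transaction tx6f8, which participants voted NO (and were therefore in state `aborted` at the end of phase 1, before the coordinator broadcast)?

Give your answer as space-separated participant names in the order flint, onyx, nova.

Txn tx6f8 phase 1: flint yes -> prepared; onyx no -> aborted; nova no -> aborted

Answer: onyx nova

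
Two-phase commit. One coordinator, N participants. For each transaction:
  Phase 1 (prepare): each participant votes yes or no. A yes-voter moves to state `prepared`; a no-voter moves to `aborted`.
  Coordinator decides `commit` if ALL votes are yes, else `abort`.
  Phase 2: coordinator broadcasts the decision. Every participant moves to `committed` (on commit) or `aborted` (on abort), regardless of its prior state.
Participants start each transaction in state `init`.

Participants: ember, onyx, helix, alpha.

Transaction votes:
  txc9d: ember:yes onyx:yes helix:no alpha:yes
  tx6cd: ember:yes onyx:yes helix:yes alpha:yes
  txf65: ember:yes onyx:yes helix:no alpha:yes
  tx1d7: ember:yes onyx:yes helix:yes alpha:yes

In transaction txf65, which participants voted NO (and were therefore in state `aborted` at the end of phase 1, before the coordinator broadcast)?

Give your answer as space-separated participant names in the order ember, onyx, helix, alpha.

Txn txf65 phase 1: ember yes -> prepared; onyx yes -> prepared; helix no -> aborted; alpha yes -> prepared

Answer: helix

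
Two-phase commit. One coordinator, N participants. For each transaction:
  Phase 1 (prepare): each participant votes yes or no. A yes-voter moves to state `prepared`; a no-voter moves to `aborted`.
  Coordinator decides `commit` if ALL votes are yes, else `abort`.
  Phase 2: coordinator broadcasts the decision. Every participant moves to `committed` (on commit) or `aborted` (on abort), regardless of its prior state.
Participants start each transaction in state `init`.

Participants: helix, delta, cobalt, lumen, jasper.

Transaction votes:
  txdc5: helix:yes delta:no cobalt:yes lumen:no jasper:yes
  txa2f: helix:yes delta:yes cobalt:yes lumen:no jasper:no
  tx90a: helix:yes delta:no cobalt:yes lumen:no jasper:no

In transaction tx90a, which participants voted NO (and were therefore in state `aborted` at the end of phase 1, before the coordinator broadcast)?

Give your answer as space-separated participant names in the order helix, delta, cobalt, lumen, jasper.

Answer: delta lumen jasper

Derivation:
Txn tx90a phase 1: helix yes -> prepared; delta no -> aborted; cobalt yes -> prepared; lumen no -> aborted; jasper no -> aborted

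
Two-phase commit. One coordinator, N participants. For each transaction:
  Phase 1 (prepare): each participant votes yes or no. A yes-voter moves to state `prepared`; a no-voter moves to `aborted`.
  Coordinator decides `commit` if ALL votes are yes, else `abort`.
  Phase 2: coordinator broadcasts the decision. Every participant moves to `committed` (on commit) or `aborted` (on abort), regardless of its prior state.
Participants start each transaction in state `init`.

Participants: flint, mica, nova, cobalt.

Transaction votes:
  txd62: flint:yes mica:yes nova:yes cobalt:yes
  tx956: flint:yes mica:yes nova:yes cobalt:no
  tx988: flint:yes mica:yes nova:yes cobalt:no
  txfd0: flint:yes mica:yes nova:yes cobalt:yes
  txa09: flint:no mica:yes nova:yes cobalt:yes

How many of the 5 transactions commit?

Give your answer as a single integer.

Answer: 2

Derivation:
txd62: all yes -> commit (commits=1)
tx956: no from cobalt -> abort (commits=1)
tx988: no from cobalt -> abort (commits=1)
txfd0: all yes -> commit (commits=2)
txa09: no from flint -> abort (commits=2)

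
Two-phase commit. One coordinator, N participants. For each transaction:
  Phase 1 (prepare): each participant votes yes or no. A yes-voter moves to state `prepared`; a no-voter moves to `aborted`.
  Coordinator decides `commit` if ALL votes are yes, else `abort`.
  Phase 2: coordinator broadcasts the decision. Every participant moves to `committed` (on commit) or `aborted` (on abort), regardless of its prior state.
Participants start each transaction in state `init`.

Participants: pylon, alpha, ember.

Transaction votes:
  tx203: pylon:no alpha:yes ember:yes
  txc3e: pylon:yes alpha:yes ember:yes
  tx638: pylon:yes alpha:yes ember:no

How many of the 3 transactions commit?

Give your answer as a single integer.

tx203: no from pylon -> abort (commits=0)
txc3e: all yes -> commit (commits=1)
tx638: no from ember -> abort (commits=1)

Answer: 1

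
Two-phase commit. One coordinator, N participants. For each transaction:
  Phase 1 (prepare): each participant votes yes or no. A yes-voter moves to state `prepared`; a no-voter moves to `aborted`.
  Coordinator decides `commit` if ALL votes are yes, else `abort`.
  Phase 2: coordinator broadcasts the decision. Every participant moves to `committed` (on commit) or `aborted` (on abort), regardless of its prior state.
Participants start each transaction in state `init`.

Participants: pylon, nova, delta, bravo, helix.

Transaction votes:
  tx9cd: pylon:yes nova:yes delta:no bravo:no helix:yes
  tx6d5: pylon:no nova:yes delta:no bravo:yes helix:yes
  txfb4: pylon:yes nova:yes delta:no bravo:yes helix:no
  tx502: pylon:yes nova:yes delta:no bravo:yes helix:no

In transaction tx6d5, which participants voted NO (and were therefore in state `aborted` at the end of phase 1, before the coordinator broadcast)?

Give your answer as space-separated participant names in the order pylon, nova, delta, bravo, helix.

Answer: pylon delta

Derivation:
Txn tx6d5 phase 1: pylon no -> aborted; nova yes -> prepared; delta no -> aborted; bravo yes -> prepared; helix yes -> prepared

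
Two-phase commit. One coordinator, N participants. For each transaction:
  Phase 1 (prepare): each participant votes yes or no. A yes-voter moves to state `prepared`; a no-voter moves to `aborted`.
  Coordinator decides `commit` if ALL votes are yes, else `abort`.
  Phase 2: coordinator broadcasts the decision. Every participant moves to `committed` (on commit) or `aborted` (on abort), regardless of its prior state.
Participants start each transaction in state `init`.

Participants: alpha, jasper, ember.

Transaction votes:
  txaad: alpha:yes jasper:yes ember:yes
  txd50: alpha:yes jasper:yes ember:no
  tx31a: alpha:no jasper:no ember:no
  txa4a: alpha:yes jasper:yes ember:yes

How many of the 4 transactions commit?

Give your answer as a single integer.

txaad: all yes -> commit (commits=1)
txd50: no from ember -> abort (commits=1)
tx31a: no from alpha, jasper, ember -> abort (commits=1)
txa4a: all yes -> commit (commits=2)

Answer: 2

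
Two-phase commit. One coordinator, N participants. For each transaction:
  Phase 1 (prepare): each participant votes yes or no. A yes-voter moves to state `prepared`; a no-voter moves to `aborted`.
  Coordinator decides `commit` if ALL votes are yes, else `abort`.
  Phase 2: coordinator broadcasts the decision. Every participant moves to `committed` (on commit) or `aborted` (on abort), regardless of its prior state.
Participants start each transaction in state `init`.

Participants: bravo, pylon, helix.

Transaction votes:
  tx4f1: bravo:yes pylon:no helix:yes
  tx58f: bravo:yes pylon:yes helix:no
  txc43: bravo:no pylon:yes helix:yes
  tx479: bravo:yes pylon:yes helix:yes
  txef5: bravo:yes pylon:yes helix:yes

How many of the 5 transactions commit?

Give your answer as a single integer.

tx4f1: no from pylon -> abort (commits=0)
tx58f: no from helix -> abort (commits=0)
txc43: no from bravo -> abort (commits=0)
tx479: all yes -> commit (commits=1)
txef5: all yes -> commit (commits=2)

Answer: 2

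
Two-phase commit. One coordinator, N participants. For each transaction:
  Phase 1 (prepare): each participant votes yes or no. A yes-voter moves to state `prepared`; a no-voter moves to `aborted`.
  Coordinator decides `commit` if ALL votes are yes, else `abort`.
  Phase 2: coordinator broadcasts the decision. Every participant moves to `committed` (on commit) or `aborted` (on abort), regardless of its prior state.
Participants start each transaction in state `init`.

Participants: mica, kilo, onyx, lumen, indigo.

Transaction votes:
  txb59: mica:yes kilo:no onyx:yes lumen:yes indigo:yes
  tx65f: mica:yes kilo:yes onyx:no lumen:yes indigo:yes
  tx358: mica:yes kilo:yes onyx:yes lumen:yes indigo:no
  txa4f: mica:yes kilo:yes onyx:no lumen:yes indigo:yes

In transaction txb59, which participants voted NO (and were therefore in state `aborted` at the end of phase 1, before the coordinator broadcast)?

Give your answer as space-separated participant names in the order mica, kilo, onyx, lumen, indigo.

Txn txb59 phase 1: mica yes -> prepared; kilo no -> aborted; onyx yes -> prepared; lumen yes -> prepared; indigo yes -> prepared

Answer: kilo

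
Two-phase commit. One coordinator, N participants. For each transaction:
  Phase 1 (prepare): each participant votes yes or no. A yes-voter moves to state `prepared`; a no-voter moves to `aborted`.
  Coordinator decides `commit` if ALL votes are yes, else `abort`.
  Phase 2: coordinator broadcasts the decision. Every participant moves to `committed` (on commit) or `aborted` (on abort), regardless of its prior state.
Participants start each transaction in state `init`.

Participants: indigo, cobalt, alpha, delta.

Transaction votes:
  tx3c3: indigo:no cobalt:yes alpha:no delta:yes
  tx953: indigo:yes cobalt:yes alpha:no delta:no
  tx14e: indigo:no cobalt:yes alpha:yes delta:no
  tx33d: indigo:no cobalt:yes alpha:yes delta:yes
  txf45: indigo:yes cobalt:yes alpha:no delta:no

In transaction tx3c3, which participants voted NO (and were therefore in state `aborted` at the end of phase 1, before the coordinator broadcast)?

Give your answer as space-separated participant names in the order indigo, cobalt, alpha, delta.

Txn tx3c3 phase 1: indigo no -> aborted; cobalt yes -> prepared; alpha no -> aborted; delta yes -> prepared

Answer: indigo alpha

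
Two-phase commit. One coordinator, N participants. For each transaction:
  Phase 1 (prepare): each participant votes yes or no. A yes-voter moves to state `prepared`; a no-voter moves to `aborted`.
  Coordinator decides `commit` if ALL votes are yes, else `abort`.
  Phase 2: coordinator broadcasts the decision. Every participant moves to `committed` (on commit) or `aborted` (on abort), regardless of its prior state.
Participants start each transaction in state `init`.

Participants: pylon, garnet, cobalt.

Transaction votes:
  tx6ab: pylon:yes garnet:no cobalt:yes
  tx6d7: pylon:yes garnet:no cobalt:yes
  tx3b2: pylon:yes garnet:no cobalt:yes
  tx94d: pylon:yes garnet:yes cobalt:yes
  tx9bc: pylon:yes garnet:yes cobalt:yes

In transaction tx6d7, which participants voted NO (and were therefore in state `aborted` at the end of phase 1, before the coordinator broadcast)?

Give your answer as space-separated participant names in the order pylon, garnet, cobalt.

Txn tx6d7 phase 1: pylon yes -> prepared; garnet no -> aborted; cobalt yes -> prepared

Answer: garnet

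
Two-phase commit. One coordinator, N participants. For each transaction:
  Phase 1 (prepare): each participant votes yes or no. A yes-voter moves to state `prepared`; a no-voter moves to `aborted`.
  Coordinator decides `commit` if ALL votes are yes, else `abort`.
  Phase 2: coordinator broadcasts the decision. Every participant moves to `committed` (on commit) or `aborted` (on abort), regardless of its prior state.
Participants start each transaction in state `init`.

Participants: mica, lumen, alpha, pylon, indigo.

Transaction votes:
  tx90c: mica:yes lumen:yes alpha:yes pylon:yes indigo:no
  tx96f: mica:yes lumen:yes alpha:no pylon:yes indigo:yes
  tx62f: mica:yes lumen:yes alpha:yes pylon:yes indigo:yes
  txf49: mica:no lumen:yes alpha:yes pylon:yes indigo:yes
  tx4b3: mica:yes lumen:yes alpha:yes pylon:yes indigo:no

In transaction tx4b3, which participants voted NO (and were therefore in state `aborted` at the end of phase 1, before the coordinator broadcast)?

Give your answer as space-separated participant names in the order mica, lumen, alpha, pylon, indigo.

Txn tx4b3 phase 1: mica yes -> prepared; lumen yes -> prepared; alpha yes -> prepared; pylon yes -> prepared; indigo no -> aborted

Answer: indigo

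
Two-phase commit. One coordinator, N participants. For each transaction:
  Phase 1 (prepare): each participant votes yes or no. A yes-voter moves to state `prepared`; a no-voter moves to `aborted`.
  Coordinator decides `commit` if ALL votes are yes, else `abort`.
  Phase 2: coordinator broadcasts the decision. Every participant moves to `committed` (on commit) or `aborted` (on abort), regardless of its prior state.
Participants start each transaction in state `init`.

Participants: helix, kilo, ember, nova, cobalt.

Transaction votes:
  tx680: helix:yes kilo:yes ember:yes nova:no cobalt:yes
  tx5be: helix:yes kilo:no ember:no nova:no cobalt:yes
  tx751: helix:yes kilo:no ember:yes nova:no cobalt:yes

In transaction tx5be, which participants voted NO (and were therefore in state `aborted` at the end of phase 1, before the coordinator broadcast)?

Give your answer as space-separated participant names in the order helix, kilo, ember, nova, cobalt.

Answer: kilo ember nova

Derivation:
Txn tx5be phase 1: helix yes -> prepared; kilo no -> aborted; ember no -> aborted; nova no -> aborted; cobalt yes -> prepared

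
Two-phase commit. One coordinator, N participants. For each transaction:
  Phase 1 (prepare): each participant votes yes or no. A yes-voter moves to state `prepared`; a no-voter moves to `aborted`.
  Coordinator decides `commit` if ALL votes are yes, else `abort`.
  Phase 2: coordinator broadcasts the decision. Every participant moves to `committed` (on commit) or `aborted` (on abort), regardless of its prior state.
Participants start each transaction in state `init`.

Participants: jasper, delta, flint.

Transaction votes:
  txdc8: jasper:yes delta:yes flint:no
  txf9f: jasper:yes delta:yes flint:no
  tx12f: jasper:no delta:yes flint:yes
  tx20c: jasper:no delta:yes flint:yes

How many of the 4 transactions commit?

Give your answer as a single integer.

Answer: 0

Derivation:
txdc8: no from flint -> abort (commits=0)
txf9f: no from flint -> abort (commits=0)
tx12f: no from jasper -> abort (commits=0)
tx20c: no from jasper -> abort (commits=0)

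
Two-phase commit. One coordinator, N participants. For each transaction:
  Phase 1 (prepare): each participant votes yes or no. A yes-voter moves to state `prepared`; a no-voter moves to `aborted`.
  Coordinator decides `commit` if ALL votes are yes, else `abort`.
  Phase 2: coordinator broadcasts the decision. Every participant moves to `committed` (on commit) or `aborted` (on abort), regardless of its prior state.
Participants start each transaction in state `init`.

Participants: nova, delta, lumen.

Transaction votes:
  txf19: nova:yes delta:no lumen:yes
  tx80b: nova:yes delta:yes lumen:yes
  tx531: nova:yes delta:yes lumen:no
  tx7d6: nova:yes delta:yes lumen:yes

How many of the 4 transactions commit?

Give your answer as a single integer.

Answer: 2

Derivation:
txf19: no from delta -> abort (commits=0)
tx80b: all yes -> commit (commits=1)
tx531: no from lumen -> abort (commits=1)
tx7d6: all yes -> commit (commits=2)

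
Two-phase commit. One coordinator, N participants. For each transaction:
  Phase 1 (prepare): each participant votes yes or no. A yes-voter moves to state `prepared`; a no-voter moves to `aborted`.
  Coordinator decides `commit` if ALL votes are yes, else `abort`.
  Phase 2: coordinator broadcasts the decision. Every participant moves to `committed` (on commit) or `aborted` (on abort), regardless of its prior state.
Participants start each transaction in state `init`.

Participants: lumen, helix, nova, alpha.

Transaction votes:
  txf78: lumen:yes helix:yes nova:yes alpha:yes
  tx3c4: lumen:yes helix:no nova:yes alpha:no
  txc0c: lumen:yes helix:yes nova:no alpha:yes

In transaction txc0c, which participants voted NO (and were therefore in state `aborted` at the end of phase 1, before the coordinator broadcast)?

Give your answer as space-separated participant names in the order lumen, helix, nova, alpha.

Txn txc0c phase 1: lumen yes -> prepared; helix yes -> prepared; nova no -> aborted; alpha yes -> prepared

Answer: nova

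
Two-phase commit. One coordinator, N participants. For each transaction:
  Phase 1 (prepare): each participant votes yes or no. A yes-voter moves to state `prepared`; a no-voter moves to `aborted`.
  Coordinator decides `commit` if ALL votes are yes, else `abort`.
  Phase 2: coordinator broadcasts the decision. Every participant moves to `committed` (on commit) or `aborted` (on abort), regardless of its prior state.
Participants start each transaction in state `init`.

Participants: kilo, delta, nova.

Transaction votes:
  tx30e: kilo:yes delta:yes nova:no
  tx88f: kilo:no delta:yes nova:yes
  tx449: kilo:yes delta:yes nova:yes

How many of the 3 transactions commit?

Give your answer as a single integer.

Answer: 1

Derivation:
tx30e: no from nova -> abort (commits=0)
tx88f: no from kilo -> abort (commits=0)
tx449: all yes -> commit (commits=1)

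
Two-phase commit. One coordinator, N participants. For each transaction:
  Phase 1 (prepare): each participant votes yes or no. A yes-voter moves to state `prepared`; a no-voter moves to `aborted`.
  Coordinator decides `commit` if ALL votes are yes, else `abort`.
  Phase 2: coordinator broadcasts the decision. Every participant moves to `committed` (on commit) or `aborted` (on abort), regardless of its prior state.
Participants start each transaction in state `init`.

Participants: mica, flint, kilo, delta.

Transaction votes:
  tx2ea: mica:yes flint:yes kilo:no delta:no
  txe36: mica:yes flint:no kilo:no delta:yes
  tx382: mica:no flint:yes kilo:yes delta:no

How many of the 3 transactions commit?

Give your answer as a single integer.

Answer: 0

Derivation:
tx2ea: no from kilo, delta -> abort (commits=0)
txe36: no from flint, kilo -> abort (commits=0)
tx382: no from mica, delta -> abort (commits=0)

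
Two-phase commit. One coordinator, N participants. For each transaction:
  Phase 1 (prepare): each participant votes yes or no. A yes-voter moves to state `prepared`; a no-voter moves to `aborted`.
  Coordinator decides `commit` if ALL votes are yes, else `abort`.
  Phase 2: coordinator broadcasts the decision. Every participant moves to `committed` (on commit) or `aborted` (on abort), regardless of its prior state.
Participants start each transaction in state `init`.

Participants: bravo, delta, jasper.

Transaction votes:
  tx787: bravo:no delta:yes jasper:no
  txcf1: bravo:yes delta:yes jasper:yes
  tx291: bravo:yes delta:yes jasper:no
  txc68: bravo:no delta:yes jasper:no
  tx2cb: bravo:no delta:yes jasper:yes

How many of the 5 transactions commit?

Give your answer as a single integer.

Answer: 1

Derivation:
tx787: no from bravo, jasper -> abort (commits=0)
txcf1: all yes -> commit (commits=1)
tx291: no from jasper -> abort (commits=1)
txc68: no from bravo, jasper -> abort (commits=1)
tx2cb: no from bravo -> abort (commits=1)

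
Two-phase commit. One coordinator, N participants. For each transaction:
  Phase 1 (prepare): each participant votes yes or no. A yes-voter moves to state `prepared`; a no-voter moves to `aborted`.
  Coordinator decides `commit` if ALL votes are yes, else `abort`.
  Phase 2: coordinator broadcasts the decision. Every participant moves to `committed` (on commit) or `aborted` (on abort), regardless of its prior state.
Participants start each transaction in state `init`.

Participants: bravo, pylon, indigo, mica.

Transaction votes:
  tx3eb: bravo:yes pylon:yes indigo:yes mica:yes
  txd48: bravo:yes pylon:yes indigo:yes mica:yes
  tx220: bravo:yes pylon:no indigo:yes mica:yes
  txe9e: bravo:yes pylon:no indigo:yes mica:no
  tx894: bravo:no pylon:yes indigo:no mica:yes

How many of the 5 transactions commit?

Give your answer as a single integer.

Answer: 2

Derivation:
tx3eb: all yes -> commit (commits=1)
txd48: all yes -> commit (commits=2)
tx220: no from pylon -> abort (commits=2)
txe9e: no from pylon, mica -> abort (commits=2)
tx894: no from bravo, indigo -> abort (commits=2)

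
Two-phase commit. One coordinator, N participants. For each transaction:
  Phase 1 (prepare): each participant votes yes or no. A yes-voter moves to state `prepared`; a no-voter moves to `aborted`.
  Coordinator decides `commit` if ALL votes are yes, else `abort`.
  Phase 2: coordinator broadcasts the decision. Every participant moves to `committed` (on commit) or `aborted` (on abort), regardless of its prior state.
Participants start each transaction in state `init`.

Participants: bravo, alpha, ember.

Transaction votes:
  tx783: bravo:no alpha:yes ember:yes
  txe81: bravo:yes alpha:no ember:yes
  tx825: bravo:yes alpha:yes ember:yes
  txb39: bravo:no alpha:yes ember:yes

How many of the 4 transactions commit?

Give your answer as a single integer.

tx783: no from bravo -> abort (commits=0)
txe81: no from alpha -> abort (commits=0)
tx825: all yes -> commit (commits=1)
txb39: no from bravo -> abort (commits=1)

Answer: 1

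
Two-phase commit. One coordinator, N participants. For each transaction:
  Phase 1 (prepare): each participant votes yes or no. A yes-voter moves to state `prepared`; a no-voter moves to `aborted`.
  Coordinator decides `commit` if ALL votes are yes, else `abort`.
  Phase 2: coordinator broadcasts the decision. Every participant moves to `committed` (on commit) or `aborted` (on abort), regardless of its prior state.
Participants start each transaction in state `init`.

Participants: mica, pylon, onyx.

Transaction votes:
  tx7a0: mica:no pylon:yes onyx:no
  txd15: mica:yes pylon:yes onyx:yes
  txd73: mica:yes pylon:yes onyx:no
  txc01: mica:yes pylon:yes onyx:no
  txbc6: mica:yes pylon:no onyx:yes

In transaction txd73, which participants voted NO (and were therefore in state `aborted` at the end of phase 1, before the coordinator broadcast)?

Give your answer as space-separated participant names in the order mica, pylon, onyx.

Txn txd73 phase 1: mica yes -> prepared; pylon yes -> prepared; onyx no -> aborted

Answer: onyx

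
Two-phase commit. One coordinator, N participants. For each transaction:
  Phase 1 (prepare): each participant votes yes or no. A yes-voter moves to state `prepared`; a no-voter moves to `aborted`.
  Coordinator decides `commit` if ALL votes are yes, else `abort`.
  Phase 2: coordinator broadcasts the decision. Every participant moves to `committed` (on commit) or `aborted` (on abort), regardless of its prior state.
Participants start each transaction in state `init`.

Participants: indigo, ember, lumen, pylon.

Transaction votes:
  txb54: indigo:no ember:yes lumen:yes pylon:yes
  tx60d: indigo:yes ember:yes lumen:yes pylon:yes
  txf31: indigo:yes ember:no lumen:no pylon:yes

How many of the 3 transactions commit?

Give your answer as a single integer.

txb54: no from indigo -> abort (commits=0)
tx60d: all yes -> commit (commits=1)
txf31: no from ember, lumen -> abort (commits=1)

Answer: 1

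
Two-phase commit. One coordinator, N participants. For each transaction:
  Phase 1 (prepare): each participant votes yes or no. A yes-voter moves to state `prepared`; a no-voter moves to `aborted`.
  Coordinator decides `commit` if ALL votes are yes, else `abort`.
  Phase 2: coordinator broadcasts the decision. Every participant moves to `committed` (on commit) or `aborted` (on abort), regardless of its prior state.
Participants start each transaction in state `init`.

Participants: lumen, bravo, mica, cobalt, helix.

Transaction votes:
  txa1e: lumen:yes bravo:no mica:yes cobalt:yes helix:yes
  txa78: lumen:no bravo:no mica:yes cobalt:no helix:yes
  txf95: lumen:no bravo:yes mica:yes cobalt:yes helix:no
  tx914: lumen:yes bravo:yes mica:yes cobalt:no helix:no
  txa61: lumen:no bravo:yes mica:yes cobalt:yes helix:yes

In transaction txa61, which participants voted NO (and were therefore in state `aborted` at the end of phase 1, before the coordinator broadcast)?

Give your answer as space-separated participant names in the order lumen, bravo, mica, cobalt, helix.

Answer: lumen

Derivation:
Txn txa61 phase 1: lumen no -> aborted; bravo yes -> prepared; mica yes -> prepared; cobalt yes -> prepared; helix yes -> prepared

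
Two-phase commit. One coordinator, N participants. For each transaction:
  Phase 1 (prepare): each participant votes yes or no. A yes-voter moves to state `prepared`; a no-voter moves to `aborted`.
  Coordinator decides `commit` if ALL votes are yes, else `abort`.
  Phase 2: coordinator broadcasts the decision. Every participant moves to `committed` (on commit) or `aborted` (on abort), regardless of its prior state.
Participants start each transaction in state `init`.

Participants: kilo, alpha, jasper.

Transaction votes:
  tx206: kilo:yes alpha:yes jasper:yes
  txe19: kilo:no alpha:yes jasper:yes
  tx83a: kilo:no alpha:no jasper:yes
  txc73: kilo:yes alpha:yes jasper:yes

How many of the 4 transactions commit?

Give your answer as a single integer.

Answer: 2

Derivation:
tx206: all yes -> commit (commits=1)
txe19: no from kilo -> abort (commits=1)
tx83a: no from kilo, alpha -> abort (commits=1)
txc73: all yes -> commit (commits=2)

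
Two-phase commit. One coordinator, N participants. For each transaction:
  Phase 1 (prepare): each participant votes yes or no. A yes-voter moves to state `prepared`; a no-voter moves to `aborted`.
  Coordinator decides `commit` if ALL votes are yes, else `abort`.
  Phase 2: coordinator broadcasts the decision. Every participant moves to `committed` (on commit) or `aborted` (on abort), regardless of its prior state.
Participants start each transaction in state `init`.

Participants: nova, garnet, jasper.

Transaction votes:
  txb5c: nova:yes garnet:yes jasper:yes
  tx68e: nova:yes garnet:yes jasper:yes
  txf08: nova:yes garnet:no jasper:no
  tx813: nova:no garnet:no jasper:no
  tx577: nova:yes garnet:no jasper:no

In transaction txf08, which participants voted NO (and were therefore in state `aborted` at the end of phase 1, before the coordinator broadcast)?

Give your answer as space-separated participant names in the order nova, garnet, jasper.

Txn txf08 phase 1: nova yes -> prepared; garnet no -> aborted; jasper no -> aborted

Answer: garnet jasper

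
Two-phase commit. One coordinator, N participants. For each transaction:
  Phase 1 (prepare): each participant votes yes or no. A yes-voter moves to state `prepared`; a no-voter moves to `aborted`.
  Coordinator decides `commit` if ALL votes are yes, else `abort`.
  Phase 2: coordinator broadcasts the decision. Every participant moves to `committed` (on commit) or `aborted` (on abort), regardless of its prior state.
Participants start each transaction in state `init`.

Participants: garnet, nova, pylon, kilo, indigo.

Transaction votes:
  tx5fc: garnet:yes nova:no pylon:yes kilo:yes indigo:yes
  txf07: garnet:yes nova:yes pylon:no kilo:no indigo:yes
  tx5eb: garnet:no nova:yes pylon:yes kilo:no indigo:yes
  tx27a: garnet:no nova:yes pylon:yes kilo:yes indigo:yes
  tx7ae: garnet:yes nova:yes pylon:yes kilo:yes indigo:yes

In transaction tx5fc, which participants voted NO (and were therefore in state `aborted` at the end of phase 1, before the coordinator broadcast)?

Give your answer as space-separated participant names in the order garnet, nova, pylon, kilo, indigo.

Txn tx5fc phase 1: garnet yes -> prepared; nova no -> aborted; pylon yes -> prepared; kilo yes -> prepared; indigo yes -> prepared

Answer: nova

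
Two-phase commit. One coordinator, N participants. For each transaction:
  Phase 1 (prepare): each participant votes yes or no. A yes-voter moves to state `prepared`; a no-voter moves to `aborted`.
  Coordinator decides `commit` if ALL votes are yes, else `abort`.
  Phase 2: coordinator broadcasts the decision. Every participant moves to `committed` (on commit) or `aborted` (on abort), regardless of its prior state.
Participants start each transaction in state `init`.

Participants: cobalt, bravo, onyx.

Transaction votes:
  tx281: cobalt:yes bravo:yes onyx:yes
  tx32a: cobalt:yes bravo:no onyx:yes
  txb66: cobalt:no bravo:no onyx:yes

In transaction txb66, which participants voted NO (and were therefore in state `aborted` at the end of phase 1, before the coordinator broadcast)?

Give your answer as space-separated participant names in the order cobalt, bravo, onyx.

Txn txb66 phase 1: cobalt no -> aborted; bravo no -> aborted; onyx yes -> prepared

Answer: cobalt bravo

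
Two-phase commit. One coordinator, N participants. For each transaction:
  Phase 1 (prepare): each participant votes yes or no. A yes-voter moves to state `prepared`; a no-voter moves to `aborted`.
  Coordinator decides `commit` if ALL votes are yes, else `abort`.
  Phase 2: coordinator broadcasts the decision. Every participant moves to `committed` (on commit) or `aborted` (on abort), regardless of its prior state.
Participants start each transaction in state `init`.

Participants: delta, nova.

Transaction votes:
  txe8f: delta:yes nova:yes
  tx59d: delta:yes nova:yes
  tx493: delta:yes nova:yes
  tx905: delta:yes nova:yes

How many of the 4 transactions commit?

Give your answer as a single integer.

Answer: 4

Derivation:
txe8f: all yes -> commit (commits=1)
tx59d: all yes -> commit (commits=2)
tx493: all yes -> commit (commits=3)
tx905: all yes -> commit (commits=4)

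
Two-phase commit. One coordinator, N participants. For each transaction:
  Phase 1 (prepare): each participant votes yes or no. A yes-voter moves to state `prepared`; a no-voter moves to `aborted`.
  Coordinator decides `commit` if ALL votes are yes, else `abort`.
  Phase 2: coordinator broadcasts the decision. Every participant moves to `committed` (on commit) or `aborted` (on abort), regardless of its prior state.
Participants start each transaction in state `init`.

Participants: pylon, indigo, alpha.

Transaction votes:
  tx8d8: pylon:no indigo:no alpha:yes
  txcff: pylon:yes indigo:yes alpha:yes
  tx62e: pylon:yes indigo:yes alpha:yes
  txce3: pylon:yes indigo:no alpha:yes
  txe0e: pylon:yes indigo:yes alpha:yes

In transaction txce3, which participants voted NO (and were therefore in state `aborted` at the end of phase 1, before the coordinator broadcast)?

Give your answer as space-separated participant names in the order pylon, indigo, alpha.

Txn txce3 phase 1: pylon yes -> prepared; indigo no -> aborted; alpha yes -> prepared

Answer: indigo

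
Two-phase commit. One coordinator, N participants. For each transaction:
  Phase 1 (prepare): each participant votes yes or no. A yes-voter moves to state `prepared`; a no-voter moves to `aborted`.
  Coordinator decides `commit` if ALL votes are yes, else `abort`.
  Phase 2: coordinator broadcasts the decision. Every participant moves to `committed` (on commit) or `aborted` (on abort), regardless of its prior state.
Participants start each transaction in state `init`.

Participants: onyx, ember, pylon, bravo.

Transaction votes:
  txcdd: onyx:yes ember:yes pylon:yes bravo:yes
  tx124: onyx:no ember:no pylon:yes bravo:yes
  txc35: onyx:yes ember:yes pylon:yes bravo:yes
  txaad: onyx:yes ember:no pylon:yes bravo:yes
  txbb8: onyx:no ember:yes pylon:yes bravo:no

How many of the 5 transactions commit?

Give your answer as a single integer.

txcdd: all yes -> commit (commits=1)
tx124: no from onyx, ember -> abort (commits=1)
txc35: all yes -> commit (commits=2)
txaad: no from ember -> abort (commits=2)
txbb8: no from onyx, bravo -> abort (commits=2)

Answer: 2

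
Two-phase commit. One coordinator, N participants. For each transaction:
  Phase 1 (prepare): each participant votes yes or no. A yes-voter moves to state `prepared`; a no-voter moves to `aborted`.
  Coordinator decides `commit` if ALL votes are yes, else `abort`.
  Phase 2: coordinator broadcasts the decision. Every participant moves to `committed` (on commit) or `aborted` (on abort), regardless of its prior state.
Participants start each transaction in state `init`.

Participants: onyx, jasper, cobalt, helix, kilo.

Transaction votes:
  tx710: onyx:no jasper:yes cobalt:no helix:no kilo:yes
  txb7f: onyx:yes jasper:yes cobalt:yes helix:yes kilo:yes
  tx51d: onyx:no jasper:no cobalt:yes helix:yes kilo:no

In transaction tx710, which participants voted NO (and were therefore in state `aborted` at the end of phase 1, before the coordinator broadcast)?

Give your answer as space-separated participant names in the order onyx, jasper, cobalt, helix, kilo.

Answer: onyx cobalt helix

Derivation:
Txn tx710 phase 1: onyx no -> aborted; jasper yes -> prepared; cobalt no -> aborted; helix no -> aborted; kilo yes -> prepared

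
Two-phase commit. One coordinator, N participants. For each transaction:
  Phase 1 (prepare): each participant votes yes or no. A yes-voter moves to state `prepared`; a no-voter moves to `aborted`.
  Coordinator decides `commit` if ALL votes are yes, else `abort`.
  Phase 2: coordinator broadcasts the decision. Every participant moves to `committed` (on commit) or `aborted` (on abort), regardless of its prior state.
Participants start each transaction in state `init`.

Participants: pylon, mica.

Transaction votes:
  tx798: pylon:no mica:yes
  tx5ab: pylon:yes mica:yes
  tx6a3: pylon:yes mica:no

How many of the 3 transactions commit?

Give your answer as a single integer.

Answer: 1

Derivation:
tx798: no from pylon -> abort (commits=0)
tx5ab: all yes -> commit (commits=1)
tx6a3: no from mica -> abort (commits=1)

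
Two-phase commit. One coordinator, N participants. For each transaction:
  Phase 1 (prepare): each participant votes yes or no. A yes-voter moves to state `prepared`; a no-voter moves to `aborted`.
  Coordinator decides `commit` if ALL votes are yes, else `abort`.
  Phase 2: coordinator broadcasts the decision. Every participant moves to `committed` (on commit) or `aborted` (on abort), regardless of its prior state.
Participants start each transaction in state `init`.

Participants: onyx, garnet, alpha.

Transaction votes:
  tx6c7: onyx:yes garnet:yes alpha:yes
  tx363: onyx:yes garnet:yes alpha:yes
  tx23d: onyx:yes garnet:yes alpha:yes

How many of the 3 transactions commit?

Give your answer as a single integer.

tx6c7: all yes -> commit (commits=1)
tx363: all yes -> commit (commits=2)
tx23d: all yes -> commit (commits=3)

Answer: 3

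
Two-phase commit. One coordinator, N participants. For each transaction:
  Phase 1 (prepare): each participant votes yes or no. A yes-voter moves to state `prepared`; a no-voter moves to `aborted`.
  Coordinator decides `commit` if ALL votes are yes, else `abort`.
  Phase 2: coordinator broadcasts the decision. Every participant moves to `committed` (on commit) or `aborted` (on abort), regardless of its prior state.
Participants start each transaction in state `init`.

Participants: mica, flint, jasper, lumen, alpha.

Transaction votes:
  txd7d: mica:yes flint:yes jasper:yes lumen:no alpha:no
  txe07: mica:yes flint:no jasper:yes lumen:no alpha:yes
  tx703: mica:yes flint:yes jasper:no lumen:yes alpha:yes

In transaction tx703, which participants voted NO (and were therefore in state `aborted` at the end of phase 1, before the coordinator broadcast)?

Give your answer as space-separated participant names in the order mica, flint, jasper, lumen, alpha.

Txn tx703 phase 1: mica yes -> prepared; flint yes -> prepared; jasper no -> aborted; lumen yes -> prepared; alpha yes -> prepared

Answer: jasper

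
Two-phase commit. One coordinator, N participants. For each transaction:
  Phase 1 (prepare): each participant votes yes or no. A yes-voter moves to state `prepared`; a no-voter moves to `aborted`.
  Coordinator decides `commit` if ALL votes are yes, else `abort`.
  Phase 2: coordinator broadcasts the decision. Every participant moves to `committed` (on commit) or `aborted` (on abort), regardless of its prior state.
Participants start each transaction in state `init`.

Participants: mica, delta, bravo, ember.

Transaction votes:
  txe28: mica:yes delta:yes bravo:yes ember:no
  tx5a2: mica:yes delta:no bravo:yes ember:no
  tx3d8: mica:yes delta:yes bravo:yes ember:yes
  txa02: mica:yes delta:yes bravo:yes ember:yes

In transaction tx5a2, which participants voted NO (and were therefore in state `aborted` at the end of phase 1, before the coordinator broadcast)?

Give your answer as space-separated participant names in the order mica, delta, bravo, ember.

Txn tx5a2 phase 1: mica yes -> prepared; delta no -> aborted; bravo yes -> prepared; ember no -> aborted

Answer: delta ember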